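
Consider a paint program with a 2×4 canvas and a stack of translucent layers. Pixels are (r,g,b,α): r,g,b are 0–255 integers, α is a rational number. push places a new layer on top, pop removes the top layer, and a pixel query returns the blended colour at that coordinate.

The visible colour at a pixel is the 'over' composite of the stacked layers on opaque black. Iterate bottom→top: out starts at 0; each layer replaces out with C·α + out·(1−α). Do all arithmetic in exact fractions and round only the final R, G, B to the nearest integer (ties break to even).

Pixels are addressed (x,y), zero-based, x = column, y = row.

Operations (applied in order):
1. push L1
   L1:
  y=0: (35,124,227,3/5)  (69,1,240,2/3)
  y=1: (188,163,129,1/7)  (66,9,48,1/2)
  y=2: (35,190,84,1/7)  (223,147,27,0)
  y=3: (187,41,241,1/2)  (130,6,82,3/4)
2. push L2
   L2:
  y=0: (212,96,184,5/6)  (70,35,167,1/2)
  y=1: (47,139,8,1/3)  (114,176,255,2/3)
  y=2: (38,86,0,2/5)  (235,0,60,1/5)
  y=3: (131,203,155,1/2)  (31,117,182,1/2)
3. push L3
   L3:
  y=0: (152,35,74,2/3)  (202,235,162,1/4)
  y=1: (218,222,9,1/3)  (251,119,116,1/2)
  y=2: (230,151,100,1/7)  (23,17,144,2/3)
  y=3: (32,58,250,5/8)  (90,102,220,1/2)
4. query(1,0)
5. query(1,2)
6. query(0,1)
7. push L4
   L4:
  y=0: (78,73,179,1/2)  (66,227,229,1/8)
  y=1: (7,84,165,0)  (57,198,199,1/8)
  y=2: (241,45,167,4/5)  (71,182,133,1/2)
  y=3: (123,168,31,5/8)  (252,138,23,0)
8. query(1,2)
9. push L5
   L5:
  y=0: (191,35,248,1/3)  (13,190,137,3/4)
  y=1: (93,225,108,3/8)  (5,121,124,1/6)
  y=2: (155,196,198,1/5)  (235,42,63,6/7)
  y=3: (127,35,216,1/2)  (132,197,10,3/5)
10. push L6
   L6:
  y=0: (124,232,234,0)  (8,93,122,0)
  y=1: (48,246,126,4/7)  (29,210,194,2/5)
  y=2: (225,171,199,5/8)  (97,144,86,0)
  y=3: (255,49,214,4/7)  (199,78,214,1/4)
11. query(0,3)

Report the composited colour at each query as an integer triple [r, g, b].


at x=1,y=0 over L1,L2,L3:
+L1 (α=2/3) → [46, 2/3, 160]
+L2 (α=1/2) → [58, 107/6, 327/2]
+L3 (α=1/4) → [94, 577/8, 1305/8]
= [94, 72, 163]

(1,2) stack=L1,L2,L3; from [0,0,0]:
after L1 α=0: [0, 0, 0]
after L2 α=1/5: [47, 0, 12]
after L3 α=2/3: [31, 34/3, 100]
rounded: [31, 11, 100]

(0,1) stack=L1,L2,L3; from [0,0,0]:
L1 α=1/7: [188/7, 163/7, 129/7]
L2 α=1/3: [235/7, 433/7, 314/21]
L3 α=1/3: [1996/21, 2420/21, 817/63]
→ [95, 115, 13]

at x=1,y=2 over L1,L2,L3,L4:
after L1 α=0: [0, 0, 0]
after L2 α=1/5: [47, 0, 12]
after L3 α=2/3: [31, 34/3, 100]
after L4 α=1/2: [51, 290/3, 233/2]
= [51, 97, 116]

query (0,3) [L1,L2,L3,L4,L5,L6] — begin 0,0,0
after L1 α=1/2: [187/2, 41/2, 241/2]
after L2 α=1/2: [449/4, 447/4, 551/4]
after L3 α=5/8: [1987/32, 2501/32, 6653/32]
after L4 α=5/8: [25641/256, 34383/256, 24919/256]
after L5 α=1/2: [58153/512, 43343/512, 80215/512]
after L6 α=4/7: [696699/3584, 230381/3584, 678917/3584]
rounded: [194, 64, 189]


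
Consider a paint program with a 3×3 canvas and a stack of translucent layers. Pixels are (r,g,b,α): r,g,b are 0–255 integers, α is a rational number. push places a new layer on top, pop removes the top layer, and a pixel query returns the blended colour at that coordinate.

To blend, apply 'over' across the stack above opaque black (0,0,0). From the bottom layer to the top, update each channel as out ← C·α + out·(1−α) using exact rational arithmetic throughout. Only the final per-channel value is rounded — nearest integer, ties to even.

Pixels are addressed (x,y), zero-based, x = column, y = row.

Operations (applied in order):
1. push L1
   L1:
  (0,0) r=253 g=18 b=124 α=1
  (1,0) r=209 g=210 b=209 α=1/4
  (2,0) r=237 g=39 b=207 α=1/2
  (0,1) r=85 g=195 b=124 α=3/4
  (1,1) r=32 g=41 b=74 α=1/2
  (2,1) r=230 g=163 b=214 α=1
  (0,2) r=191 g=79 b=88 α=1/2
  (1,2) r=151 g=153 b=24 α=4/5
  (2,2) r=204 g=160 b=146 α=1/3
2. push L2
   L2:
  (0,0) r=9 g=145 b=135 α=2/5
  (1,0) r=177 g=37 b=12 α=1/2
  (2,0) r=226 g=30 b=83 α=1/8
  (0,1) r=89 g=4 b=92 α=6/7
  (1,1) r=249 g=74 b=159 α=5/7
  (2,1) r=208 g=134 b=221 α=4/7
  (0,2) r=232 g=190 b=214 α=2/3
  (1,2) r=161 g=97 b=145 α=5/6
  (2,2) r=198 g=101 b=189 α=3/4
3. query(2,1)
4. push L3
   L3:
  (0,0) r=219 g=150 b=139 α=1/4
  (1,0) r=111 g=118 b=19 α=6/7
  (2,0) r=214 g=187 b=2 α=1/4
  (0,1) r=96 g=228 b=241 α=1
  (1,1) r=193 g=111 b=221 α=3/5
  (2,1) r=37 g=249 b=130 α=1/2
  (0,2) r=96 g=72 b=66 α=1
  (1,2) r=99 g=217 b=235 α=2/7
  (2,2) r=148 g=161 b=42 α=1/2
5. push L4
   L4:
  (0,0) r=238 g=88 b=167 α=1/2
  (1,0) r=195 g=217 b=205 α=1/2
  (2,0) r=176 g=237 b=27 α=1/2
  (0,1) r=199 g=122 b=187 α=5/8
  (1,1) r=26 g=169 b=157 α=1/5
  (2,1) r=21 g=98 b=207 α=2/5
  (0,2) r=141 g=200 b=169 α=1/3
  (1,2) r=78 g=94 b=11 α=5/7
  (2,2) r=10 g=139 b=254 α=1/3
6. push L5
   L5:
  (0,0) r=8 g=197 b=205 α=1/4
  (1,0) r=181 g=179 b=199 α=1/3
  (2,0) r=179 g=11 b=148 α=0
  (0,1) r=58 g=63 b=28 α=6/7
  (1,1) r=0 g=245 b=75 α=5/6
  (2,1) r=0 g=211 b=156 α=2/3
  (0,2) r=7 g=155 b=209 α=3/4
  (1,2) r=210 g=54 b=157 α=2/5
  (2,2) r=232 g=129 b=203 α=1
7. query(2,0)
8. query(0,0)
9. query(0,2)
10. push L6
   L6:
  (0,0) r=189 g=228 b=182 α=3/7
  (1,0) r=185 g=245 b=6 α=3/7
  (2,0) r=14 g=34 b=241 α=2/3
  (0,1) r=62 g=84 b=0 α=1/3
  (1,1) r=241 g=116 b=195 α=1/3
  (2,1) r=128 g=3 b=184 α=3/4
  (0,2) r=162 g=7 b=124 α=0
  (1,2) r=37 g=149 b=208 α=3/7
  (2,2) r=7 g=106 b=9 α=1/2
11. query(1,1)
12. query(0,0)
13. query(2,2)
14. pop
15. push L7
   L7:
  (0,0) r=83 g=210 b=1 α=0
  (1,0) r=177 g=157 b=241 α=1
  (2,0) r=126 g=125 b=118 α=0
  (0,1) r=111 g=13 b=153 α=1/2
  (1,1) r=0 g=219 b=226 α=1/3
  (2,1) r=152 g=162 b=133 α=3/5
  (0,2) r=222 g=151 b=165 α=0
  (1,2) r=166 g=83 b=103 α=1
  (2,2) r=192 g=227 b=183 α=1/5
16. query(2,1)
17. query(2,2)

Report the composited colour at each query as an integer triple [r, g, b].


(2,1) stack=L1,L2; from [0,0,0]:
+L1 (α=1) → [230, 163, 214]
+L2 (α=4/7) → [1522/7, 1025/7, 218]
rounded: [217, 146, 218]

(2,0) stack=L1,L2,L3,L4,L5; from [0,0,0]:
+L1 (α=1/2) → [237/2, 39/2, 207/2]
+L2 (α=1/8) → [2111/16, 333/16, 1615/16]
+L3 (α=1/4) → [9757/64, 3991/64, 4877/64]
+L4 (α=1/2) → [21021/128, 19159/128, 6605/128]
+L5 (α=0) → [21021/128, 19159/128, 6605/128]
= [164, 150, 52]

query (0,0) [L1,L2,L3,L4,L5] — begin 0,0,0
L1 α=1: [253, 18, 124]
L2 α=2/5: [777/5, 344/5, 642/5]
L3 α=1/4: [1713/10, 891/10, 2621/20]
L4 α=1/2: [4093/20, 1771/20, 5961/40]
L5 α=1/4: [12439/80, 9253/80, 26083/160]
= [155, 116, 163]

query (0,2) [L1,L2,L3,L4,L5] — begin 0,0,0
after L1 α=1/2: [191/2, 79/2, 44]
after L2 α=2/3: [373/2, 839/6, 472/3]
after L3 α=1: [96, 72, 66]
after L4 α=1/3: [111, 344/3, 301/3]
after L5 α=3/4: [33, 1739/12, 1091/6]
rounded: [33, 145, 182]

query (1,1) [L1,L2,L3,L4,L5,L6] — begin 0,0,0
after L1 α=1/2: [16, 41/2, 37]
after L2 α=5/7: [1277/7, 411/7, 869/7]
after L3 α=3/5: [6607/35, 3153/35, 6379/35]
after L4 α=1/5: [27338/175, 18527/175, 31011/175]
after L5 α=5/6: [13669/525, 38817/175, 16106/175]
after L6 α=1/3: [153863/1575, 97934/525, 66337/525]
rounded: [98, 187, 126]

at x=0,y=0 over L1,L2,L3,L4,L5,L6:
+L1 (α=1) → [253, 18, 124]
+L2 (α=2/5) → [777/5, 344/5, 642/5]
+L3 (α=1/4) → [1713/10, 891/10, 2621/20]
+L4 (α=1/2) → [4093/20, 1771/20, 5961/40]
+L5 (α=1/4) → [12439/80, 9253/80, 26083/160]
+L6 (α=3/7) → [3397/20, 22933/140, 47923/280]
→ [170, 164, 171]

query (2,2) [L1,L2,L3,L4,L5,L6] — begin 0,0,0
+L1 (α=1/3) → [68, 160/3, 146/3]
+L2 (α=3/4) → [331/2, 1069/12, 1847/12]
+L3 (α=1/2) → [627/4, 3001/24, 2351/24]
+L4 (α=1/3) → [647/6, 4669/36, 5399/36]
+L5 (α=1) → [232, 129, 203]
+L6 (α=1/2) → [239/2, 235/2, 106]
→ [120, 118, 106]

query (2,1) [L1,L2,L3,L4,L5,L7] — begin 0,0,0
L1 α=1: [230, 163, 214]
L2 α=4/7: [1522/7, 1025/7, 218]
L3 α=1/2: [1781/14, 1384/7, 174]
L4 α=2/5: [5931/70, 5524/35, 936/5]
L5 α=2/3: [1977/70, 20294/105, 832/5]
L7 α=3/5: [17937/175, 91618/525, 3659/25]
= [102, 175, 146]

(2,2) stack=L1,L2,L3,L4,L5,L7; from [0,0,0]:
after L1 α=1/3: [68, 160/3, 146/3]
after L2 α=3/4: [331/2, 1069/12, 1847/12]
after L3 α=1/2: [627/4, 3001/24, 2351/24]
after L4 α=1/3: [647/6, 4669/36, 5399/36]
after L5 α=1: [232, 129, 203]
after L7 α=1/5: [224, 743/5, 199]
= [224, 149, 199]


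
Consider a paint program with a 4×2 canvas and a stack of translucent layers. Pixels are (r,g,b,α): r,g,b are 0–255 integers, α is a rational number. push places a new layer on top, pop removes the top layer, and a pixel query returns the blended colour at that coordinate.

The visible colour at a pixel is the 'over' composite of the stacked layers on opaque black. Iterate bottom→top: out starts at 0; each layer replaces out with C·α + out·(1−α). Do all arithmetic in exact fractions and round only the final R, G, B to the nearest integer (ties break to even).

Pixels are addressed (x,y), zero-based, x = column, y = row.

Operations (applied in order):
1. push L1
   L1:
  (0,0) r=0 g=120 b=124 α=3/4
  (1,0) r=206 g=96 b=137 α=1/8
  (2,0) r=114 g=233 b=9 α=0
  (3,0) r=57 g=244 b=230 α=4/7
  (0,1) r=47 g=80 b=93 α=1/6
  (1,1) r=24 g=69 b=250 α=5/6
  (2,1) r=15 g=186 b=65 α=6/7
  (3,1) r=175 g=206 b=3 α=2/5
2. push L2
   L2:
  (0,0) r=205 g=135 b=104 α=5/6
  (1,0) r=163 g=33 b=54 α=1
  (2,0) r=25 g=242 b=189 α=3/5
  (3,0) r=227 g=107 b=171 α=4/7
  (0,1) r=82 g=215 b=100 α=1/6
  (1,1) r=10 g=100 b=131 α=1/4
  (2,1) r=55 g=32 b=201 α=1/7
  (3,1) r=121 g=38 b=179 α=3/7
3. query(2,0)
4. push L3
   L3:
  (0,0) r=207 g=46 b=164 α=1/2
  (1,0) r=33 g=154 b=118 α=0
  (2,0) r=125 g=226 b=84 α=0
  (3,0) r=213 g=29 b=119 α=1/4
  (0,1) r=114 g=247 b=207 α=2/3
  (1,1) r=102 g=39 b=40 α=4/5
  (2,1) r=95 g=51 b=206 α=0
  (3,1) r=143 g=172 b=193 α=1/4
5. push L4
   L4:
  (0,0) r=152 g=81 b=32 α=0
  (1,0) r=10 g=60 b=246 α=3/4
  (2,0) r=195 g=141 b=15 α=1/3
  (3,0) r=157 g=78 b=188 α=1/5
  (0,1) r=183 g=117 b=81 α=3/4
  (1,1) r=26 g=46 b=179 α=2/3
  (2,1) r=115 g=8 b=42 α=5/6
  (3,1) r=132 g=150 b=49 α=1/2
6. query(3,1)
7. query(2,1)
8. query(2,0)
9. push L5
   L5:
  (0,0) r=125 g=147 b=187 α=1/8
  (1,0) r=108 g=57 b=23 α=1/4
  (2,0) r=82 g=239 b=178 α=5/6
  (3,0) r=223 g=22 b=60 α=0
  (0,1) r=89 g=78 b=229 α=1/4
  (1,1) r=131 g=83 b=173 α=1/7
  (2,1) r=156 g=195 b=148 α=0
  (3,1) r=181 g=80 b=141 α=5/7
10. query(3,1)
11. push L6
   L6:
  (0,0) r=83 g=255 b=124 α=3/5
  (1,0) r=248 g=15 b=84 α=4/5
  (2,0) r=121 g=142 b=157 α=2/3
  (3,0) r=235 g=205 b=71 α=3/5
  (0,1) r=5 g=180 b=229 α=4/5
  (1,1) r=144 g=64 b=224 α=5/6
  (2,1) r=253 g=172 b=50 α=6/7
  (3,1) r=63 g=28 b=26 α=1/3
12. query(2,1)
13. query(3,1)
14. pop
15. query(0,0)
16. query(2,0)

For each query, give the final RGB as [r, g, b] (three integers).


(2,0) stack=L1,L2; from [0,0,0]:
+L1 (α=0) → [0, 0, 0]
+L2 (α=3/5) → [15, 726/5, 567/5]
→ [15, 145, 113]

query (3,1) [L1,L2,L3,L4] — begin 0,0,0
L1 α=2/5: [70, 412/5, 6/5]
L2 α=3/7: [643/7, 2218/35, 387/5]
L3 α=1/4: [1465/14, 6337/70, 1063/10]
L4 α=1/2: [3313/28, 16837/140, 1553/20]
→ [118, 120, 78]

at x=2,y=1 over L1,L2,L3,L4:
+L1 (α=6/7) → [90/7, 1116/7, 390/7]
+L2 (α=1/7) → [925/49, 6920/49, 3747/49]
+L3 (α=0) → [925/49, 6920/49, 3747/49]
+L4 (α=5/6) → [4850/49, 1480/49, 4679/98]
rounded: [99, 30, 48]

at x=2,y=0 over L1,L2,L3,L4:
+L1 (α=0) → [0, 0, 0]
+L2 (α=3/5) → [15, 726/5, 567/5]
+L3 (α=0) → [15, 726/5, 567/5]
+L4 (α=1/3) → [75, 719/5, 403/5]
rounded: [75, 144, 81]

at x=3,y=1 over L1,L2,L3,L4,L5:
+L1 (α=2/5) → [70, 412/5, 6/5]
+L2 (α=3/7) → [643/7, 2218/35, 387/5]
+L3 (α=1/4) → [1465/14, 6337/70, 1063/10]
+L4 (α=1/2) → [3313/28, 16837/140, 1553/20]
+L5 (α=5/7) → [15983/98, 44837/490, 1229/10]
→ [163, 92, 123]

(2,1) stack=L1,L2,L3,L4,L5,L6; from [0,0,0]:
after L1 α=6/7: [90/7, 1116/7, 390/7]
after L2 α=1/7: [925/49, 6920/49, 3747/49]
after L3 α=0: [925/49, 6920/49, 3747/49]
after L4 α=5/6: [4850/49, 1480/49, 4679/98]
after L5 α=0: [4850/49, 1480/49, 4679/98]
after L6 α=6/7: [79232/343, 52048/343, 34079/686]
→ [231, 152, 50]

(3,1) stack=L1,L2,L3,L4,L5,L6; from [0,0,0]:
+L1 (α=2/5) → [70, 412/5, 6/5]
+L2 (α=3/7) → [643/7, 2218/35, 387/5]
+L3 (α=1/4) → [1465/14, 6337/70, 1063/10]
+L4 (α=1/2) → [3313/28, 16837/140, 1553/20]
+L5 (α=5/7) → [15983/98, 44837/490, 1229/10]
+L6 (α=1/3) → [19070/147, 51697/735, 453/5]
= [130, 70, 91]

at x=0,y=0 over L1,L2,L3,L4,L5:
after L1 α=3/4: [0, 90, 93]
after L2 α=5/6: [1025/6, 255/2, 613/6]
after L3 α=1/2: [2267/12, 347/4, 1597/12]
after L4 α=0: [2267/12, 347/4, 1597/12]
after L5 α=1/8: [17369/96, 3017/32, 13423/96]
→ [181, 94, 140]

query (2,0) [L1,L2,L3,L4,L5] — begin 0,0,0
L1 α=0: [0, 0, 0]
L2 α=3/5: [15, 726/5, 567/5]
L3 α=0: [15, 726/5, 567/5]
L4 α=1/3: [75, 719/5, 403/5]
L5 α=5/6: [485/6, 3347/15, 4853/30]
rounded: [81, 223, 162]


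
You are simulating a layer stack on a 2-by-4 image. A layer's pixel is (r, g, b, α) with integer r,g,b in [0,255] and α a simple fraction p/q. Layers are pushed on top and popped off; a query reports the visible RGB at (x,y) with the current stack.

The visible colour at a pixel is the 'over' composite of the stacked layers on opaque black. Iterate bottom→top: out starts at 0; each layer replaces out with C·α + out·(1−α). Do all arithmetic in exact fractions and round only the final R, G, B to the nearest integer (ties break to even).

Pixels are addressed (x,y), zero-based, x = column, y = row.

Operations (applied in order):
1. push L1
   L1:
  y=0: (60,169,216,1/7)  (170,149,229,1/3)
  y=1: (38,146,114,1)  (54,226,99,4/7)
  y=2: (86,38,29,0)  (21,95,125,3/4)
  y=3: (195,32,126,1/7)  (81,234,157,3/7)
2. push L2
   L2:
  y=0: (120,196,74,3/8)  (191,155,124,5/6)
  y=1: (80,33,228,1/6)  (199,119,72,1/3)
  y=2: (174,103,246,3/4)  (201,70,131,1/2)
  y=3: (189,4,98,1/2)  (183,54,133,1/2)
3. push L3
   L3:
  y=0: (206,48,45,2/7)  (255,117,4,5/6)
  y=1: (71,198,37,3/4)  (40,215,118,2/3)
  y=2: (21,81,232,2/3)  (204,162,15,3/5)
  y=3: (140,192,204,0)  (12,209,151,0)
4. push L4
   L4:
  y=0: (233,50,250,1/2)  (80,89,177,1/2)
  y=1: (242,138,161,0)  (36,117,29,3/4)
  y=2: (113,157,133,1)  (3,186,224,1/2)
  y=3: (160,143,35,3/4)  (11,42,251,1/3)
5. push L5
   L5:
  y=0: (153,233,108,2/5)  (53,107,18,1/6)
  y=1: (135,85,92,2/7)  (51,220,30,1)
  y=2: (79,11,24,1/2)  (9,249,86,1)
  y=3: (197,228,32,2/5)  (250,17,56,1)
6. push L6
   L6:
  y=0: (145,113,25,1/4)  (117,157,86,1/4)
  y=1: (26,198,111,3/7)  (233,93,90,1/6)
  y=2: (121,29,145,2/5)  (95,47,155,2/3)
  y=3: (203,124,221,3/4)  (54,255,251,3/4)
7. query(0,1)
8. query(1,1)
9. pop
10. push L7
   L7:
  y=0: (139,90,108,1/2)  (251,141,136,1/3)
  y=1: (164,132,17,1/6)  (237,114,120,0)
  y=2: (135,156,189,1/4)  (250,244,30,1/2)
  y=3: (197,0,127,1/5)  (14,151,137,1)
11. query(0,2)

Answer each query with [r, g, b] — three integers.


query (0,1) [L1,L2,L3,L4,L5,L6] — begin 0,0,0
L1 α=1: [38, 146, 114]
L2 α=1/6: [45, 763/6, 133]
L3 α=3/4: [129/2, 4327/24, 61]
L4 α=0: [129/2, 4327/24, 61]
L5 α=2/7: [1185/14, 25715/168, 489/7]
L6 α=3/7: [2916/49, 50663/294, 4287/49]
= [60, 172, 87]

at x=1,y=1 over L1,L2,L3,L4,L5,L6:
+L1 (α=4/7) → [216/7, 904/7, 396/7]
+L2 (α=1/3) → [1825/21, 2641/21, 432/7]
+L3 (α=2/3) → [3505/63, 11671/63, 2084/21]
+L4 (α=3/4) → [10309/252, 8446/63, 3911/84]
+L5 (α=1) → [51, 220, 30]
+L6 (α=1/6) → [244/3, 1193/6, 40]
→ [81, 199, 40]

(0,2) stack=L1,L2,L3,L4,L5,L7; from [0,0,0]:
+L1 (α=0) → [0, 0, 0]
+L2 (α=3/4) → [261/2, 309/4, 369/2]
+L3 (α=2/3) → [115/2, 319/4, 1297/6]
+L4 (α=1) → [113, 157, 133]
+L5 (α=1/2) → [96, 84, 157/2]
+L7 (α=1/4) → [423/4, 102, 849/8]
= [106, 102, 106]


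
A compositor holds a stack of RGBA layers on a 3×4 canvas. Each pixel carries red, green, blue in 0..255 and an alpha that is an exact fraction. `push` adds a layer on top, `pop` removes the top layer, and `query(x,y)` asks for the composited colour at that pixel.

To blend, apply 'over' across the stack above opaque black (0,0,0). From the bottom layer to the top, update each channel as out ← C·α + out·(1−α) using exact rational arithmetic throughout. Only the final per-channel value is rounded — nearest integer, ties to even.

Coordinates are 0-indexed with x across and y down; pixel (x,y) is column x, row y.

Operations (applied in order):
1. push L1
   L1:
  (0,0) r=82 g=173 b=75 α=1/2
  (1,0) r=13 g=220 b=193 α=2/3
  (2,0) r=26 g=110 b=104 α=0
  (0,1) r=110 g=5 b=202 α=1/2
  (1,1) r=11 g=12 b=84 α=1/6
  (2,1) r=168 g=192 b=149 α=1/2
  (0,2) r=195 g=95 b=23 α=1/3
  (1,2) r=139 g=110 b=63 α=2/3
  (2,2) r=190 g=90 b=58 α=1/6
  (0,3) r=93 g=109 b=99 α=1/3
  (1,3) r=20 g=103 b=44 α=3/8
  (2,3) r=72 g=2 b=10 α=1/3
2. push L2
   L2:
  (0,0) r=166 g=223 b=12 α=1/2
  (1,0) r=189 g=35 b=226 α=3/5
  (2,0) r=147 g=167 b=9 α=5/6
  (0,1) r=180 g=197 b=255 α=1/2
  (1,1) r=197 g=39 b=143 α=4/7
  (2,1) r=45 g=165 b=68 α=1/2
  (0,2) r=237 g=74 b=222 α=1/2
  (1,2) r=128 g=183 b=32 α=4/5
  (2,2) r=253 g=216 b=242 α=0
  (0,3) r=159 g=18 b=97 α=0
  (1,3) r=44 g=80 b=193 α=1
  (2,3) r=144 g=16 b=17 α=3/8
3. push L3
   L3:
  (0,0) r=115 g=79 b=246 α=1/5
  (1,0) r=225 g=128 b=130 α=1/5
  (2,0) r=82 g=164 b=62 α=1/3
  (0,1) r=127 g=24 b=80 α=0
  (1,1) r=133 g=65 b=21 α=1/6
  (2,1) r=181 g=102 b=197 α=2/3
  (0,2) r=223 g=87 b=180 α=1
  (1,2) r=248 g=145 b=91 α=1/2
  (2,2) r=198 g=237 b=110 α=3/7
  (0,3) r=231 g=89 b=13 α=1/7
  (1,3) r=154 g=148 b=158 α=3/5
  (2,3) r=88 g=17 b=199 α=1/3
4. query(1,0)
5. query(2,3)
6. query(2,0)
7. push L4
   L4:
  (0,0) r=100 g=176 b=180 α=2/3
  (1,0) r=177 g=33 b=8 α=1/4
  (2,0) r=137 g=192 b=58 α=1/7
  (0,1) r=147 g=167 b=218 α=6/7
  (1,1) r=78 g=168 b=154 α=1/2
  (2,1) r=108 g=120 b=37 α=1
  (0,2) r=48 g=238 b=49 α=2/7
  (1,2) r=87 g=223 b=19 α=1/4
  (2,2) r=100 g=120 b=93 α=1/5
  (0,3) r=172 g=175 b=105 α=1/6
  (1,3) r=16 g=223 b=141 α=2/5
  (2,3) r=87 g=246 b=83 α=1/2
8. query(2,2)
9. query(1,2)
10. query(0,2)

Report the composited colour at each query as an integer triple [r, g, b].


at x=1,y=0 over L1,L2,L3:
after L1 α=2/3: [26/3, 440/3, 386/3]
after L2 α=3/5: [1753/15, 239/3, 2806/15]
after L3 α=1/5: [10387/75, 268/3, 13174/75]
= [138, 89, 176]

(2,3) stack=L1,L2,L3; from [0,0,0]:
after L1 α=1/3: [24, 2/3, 10/3]
after L2 α=3/8: [69, 77/12, 203/24]
after L3 α=1/3: [226/3, 179/18, 2591/36]
= [75, 10, 72]

query (2,0) [L1,L2,L3] — begin 0,0,0
+L1 (α=0) → [0, 0, 0]
+L2 (α=5/6) → [245/2, 835/6, 15/2]
+L3 (α=1/3) → [109, 1327/9, 77/3]
rounded: [109, 147, 26]

(2,2) stack=L1,L2,L3,L4; from [0,0,0]:
after L1 α=1/6: [95/3, 15, 29/3]
after L2 α=0: [95/3, 15, 29/3]
after L3 α=3/7: [2162/21, 771/7, 158/3]
after L4 α=1/5: [10748/105, 3924/35, 911/15]
→ [102, 112, 61]

(1,2) stack=L1,L2,L3,L4; from [0,0,0]:
L1 α=2/3: [278/3, 220/3, 42]
L2 α=4/5: [1814/15, 2416/15, 34]
L3 α=1/2: [2767/15, 4591/30, 125/2]
L4 α=1/4: [1601/10, 6821/40, 413/8]
= [160, 171, 52]

(0,2) stack=L1,L2,L3,L4; from [0,0,0]:
L1 α=1/3: [65, 95/3, 23/3]
L2 α=1/2: [151, 317/6, 689/6]
L3 α=1: [223, 87, 180]
L4 α=2/7: [173, 911/7, 998/7]
→ [173, 130, 143]


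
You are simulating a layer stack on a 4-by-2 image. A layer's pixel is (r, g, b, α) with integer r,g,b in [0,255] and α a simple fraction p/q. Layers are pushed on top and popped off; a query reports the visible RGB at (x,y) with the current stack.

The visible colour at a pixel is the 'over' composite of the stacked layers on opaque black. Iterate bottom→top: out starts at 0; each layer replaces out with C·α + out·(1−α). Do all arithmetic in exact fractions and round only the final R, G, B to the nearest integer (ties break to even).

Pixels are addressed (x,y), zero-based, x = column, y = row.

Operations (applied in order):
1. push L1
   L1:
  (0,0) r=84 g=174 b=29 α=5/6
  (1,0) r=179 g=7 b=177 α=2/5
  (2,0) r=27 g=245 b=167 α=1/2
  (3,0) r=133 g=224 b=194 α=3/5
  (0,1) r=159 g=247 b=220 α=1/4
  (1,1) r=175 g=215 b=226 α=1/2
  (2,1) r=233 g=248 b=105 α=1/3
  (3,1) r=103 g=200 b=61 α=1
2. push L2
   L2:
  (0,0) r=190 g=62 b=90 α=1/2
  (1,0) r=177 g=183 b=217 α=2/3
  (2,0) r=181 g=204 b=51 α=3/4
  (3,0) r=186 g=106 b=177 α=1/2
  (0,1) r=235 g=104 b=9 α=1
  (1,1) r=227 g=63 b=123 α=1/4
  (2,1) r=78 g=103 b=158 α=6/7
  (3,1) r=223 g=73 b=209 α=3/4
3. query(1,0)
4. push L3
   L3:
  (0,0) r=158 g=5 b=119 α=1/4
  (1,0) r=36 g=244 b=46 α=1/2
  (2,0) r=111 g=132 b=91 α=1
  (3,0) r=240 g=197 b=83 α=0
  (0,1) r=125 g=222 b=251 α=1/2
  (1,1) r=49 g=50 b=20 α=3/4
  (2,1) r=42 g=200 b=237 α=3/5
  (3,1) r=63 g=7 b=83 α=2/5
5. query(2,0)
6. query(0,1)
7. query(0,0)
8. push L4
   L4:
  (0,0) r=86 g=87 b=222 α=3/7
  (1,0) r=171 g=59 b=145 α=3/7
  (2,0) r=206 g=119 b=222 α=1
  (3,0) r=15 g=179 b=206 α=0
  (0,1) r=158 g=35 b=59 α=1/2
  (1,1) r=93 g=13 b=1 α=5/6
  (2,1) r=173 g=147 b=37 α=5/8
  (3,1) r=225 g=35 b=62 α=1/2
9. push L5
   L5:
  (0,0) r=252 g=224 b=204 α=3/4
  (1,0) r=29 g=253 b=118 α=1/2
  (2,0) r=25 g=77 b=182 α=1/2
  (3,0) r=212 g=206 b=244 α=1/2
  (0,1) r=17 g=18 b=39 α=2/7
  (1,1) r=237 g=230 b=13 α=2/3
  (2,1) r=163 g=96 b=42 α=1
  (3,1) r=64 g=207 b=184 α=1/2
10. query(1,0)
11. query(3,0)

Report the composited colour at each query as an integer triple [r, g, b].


query (1,0) [L1,L2] — begin 0,0,0
L1 α=2/5: [358/5, 14/5, 354/5]
L2 α=2/3: [2128/15, 1844/15, 2524/15]
= [142, 123, 168]

at x=2,y=0 over L1,L2,L3:
L1 α=1/2: [27/2, 245/2, 167/2]
L2 α=3/4: [1113/8, 1469/8, 473/8]
L3 α=1: [111, 132, 91]
rounded: [111, 132, 91]

query (0,1) [L1,L2,L3] — begin 0,0,0
L1 α=1/4: [159/4, 247/4, 55]
L2 α=1: [235, 104, 9]
L3 α=1/2: [180, 163, 130]
rounded: [180, 163, 130]

at x=0,y=0 over L1,L2,L3:
after L1 α=5/6: [70, 145, 145/6]
after L2 α=1/2: [130, 207/2, 685/12]
after L3 α=1/4: [137, 631/8, 1161/16]
= [137, 79, 73]

(1,0) stack=L1,L2,L3,L4,L5; from [0,0,0]:
+L1 (α=2/5) → [358/5, 14/5, 354/5]
+L2 (α=2/3) → [2128/15, 1844/15, 2524/15]
+L3 (α=1/2) → [1334/15, 2752/15, 1607/15]
+L4 (α=3/7) → [13031/105, 13663/105, 12953/105]
+L5 (α=1/2) → [8038/105, 20114/105, 25343/210]
rounded: [77, 192, 121]

(3,0) stack=L1,L2,L3,L4,L5; from [0,0,0]:
L1 α=3/5: [399/5, 672/5, 582/5]
L2 α=1/2: [1329/10, 601/5, 1467/10]
L3 α=0: [1329/10, 601/5, 1467/10]
L4 α=0: [1329/10, 601/5, 1467/10]
L5 α=1/2: [3449/20, 1631/10, 3907/20]
→ [172, 163, 195]


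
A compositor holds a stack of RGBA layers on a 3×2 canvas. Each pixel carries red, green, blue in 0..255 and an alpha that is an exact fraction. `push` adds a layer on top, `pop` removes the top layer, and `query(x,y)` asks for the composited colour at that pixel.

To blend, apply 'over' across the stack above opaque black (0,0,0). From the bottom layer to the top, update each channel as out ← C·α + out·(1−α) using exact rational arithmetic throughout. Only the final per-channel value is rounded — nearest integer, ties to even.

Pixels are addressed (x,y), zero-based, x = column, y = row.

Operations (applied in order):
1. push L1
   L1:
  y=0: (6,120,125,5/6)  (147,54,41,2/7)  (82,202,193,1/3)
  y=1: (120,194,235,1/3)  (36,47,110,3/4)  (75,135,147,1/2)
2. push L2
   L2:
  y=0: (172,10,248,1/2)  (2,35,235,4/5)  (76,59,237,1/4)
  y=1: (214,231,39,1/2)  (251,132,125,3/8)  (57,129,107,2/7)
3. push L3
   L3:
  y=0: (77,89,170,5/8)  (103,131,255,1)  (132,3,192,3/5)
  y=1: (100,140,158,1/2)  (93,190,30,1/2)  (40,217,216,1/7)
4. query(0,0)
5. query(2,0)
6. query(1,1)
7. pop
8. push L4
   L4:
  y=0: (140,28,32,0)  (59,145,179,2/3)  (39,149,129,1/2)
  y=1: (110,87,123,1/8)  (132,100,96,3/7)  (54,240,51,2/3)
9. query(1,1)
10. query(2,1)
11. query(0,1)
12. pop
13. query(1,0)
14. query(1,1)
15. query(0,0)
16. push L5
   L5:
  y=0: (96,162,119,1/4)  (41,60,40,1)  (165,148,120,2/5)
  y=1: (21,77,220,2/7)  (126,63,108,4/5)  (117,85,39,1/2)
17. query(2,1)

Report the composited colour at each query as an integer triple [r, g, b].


(0,0) stack=L1,L2,L3; from [0,0,0]:
L1 α=5/6: [5, 100, 625/6]
L2 α=1/2: [177/2, 55, 2113/12]
L3 α=5/8: [1301/16, 305/4, 5513/32]
→ [81, 76, 172]

query (2,0) [L1,L2,L3] — begin 0,0,0
+L1 (α=1/3) → [82/3, 202/3, 193/3]
+L2 (α=1/4) → [79/2, 261/4, 215/2]
+L3 (α=3/5) → [95, 279/10, 791/5]
= [95, 28, 158]

query (1,1) [L1,L2,L3] — begin 0,0,0
after L1 α=3/4: [27, 141/4, 165/2]
after L2 α=3/8: [111, 2289/32, 1575/16]
after L3 α=1/2: [102, 8369/64, 2055/32]
rounded: [102, 131, 64]

(1,1) stack=L1,L2,L4; from [0,0,0]:
L1 α=3/4: [27, 141/4, 165/2]
L2 α=3/8: [111, 2289/32, 1575/16]
L4 α=3/7: [120, 4689/56, 2727/28]
rounded: [120, 84, 97]

(2,1) stack=L1,L2,L4; from [0,0,0]:
L1 α=1/2: [75/2, 135/2, 147/2]
L2 α=2/7: [603/14, 1191/14, 1163/14]
L4 α=2/3: [705/14, 2637/14, 2591/42]
= [50, 188, 62]

(0,1) stack=L1,L2,L4; from [0,0,0]:
+L1 (α=1/3) → [40, 194/3, 235/3]
+L2 (α=1/2) → [127, 887/6, 176/3]
+L4 (α=1/8) → [999/8, 6731/48, 1601/24]
rounded: [125, 140, 67]

(1,0) stack=L1,L2; from [0,0,0]:
L1 α=2/7: [42, 108/7, 82/7]
L2 α=4/5: [10, 1088/35, 6662/35]
rounded: [10, 31, 190]

query (1,1) [L1,L2] — begin 0,0,0
+L1 (α=3/4) → [27, 141/4, 165/2]
+L2 (α=3/8) → [111, 2289/32, 1575/16]
= [111, 72, 98]

(0,0) stack=L1,L2; from [0,0,0]:
+L1 (α=5/6) → [5, 100, 625/6]
+L2 (α=1/2) → [177/2, 55, 2113/12]
→ [88, 55, 176]

at x=2,y=1 over L1,L2,L5:
after L1 α=1/2: [75/2, 135/2, 147/2]
after L2 α=2/7: [603/14, 1191/14, 1163/14]
after L5 α=1/2: [2241/28, 2381/28, 1709/28]
= [80, 85, 61]


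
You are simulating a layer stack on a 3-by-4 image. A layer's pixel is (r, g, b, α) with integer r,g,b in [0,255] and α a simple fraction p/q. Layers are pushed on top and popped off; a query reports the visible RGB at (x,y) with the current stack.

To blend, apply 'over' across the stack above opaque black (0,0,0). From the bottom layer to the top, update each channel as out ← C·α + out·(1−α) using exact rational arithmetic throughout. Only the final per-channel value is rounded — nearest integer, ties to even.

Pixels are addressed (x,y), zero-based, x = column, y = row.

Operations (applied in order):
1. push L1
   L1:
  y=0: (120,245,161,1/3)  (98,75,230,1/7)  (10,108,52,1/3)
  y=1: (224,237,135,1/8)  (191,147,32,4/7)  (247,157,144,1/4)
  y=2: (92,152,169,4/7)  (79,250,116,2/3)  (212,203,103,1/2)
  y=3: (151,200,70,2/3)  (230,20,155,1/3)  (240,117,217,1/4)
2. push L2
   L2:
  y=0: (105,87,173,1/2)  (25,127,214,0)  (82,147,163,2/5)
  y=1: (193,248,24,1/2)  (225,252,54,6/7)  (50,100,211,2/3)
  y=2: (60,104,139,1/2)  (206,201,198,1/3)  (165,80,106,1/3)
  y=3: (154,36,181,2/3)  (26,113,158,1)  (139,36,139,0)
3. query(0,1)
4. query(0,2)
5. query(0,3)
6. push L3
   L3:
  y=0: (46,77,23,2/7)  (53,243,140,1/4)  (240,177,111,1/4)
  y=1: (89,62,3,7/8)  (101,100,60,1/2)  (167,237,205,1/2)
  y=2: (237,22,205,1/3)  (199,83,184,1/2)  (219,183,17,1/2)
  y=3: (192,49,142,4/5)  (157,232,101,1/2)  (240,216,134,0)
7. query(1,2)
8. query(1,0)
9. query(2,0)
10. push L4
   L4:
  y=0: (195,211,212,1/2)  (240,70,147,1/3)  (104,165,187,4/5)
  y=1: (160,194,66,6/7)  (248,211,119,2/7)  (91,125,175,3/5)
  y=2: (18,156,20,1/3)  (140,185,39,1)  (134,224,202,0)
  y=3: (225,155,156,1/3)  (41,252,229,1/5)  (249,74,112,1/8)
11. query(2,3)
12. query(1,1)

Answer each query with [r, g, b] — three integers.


at x=0,y=1 over L1,L2:
L1 α=1/8: [28, 237/8, 135/8]
L2 α=1/2: [221/2, 2221/16, 327/16]
→ [110, 139, 20]

query (0,2) [L1,L2] — begin 0,0,0
+L1 (α=4/7) → [368/7, 608/7, 676/7]
+L2 (α=1/2) → [394/7, 668/7, 1649/14]
rounded: [56, 95, 118]

query (0,3) [L1,L2] — begin 0,0,0
after L1 α=2/3: [302/3, 400/3, 140/3]
after L2 α=2/3: [1226/9, 616/9, 1226/9]
→ [136, 68, 136]

(1,2) stack=L1,L2,L3; from [0,0,0]:
+L1 (α=2/3) → [158/3, 500/3, 232/3]
+L2 (α=1/3) → [934/9, 1603/9, 1058/9]
+L3 (α=1/2) → [2725/18, 1175/9, 1357/9]
→ [151, 131, 151]

at x=1,y=0 over L1,L2,L3:
+L1 (α=1/7) → [14, 75/7, 230/7]
+L2 (α=0) → [14, 75/7, 230/7]
+L3 (α=1/4) → [95/4, 963/14, 835/14]
rounded: [24, 69, 60]

at x=2,y=0 over L1,L2,L3:
+L1 (α=1/3) → [10/3, 36, 52/3]
+L2 (α=2/5) → [174/5, 402/5, 378/5]
+L3 (α=1/4) → [861/10, 2091/20, 1689/20]
= [86, 105, 84]

at x=2,y=3 over L1,L2,L3,L4:
L1 α=1/4: [60, 117/4, 217/4]
L2 α=0: [60, 117/4, 217/4]
L3 α=0: [60, 117/4, 217/4]
L4 α=1/8: [669/8, 1115/32, 1967/32]
= [84, 35, 61]

at x=1,y=1 over L1,L2,L3,L4:
after L1 α=4/7: [764/7, 84, 128/7]
after L2 α=6/7: [10214/49, 228, 2396/49]
after L3 α=1/2: [15163/98, 164, 2668/49]
after L4 α=2/7: [124423/686, 1242/7, 25002/343]
→ [181, 177, 73]


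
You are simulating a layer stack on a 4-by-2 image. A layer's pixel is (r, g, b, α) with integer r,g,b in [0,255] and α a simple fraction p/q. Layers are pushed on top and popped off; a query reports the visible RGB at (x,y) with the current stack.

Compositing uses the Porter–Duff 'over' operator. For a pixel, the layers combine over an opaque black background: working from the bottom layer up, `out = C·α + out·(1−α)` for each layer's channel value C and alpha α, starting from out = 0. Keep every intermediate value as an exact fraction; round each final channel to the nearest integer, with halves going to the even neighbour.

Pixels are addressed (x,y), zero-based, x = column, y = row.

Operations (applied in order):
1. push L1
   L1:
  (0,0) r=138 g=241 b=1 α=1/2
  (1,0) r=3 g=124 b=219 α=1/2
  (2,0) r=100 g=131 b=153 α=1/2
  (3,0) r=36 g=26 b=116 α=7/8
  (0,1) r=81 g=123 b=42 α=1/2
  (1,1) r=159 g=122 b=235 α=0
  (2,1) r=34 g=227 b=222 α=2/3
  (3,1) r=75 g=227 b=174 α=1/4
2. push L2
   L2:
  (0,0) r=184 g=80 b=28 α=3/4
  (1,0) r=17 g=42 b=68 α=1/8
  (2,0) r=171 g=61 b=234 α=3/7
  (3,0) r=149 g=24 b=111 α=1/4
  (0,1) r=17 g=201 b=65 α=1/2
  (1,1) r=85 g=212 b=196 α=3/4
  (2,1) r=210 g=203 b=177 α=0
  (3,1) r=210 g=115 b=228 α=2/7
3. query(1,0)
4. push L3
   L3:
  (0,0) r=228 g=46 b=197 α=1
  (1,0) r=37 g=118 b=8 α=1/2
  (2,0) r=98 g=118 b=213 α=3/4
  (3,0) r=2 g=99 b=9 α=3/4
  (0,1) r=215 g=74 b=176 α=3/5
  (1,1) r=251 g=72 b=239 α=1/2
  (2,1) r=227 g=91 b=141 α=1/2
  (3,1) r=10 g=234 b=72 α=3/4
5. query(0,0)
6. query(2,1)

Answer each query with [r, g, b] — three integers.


at x=1,y=0 over L1,L2:
after L1 α=1/2: [3/2, 62, 219/2]
after L2 α=1/8: [55/16, 119/2, 1669/16]
rounded: [3, 60, 104]

at x=0,y=0 over L1,L2,L3:
L1 α=1/2: [69, 241/2, 1/2]
L2 α=3/4: [621/4, 721/8, 169/8]
L3 α=1: [228, 46, 197]
= [228, 46, 197]

(2,1) stack=L1,L2,L3; from [0,0,0]:
after L1 α=2/3: [68/3, 454/3, 148]
after L2 α=0: [68/3, 454/3, 148]
after L3 α=1/2: [749/6, 727/6, 289/2]
rounded: [125, 121, 144]


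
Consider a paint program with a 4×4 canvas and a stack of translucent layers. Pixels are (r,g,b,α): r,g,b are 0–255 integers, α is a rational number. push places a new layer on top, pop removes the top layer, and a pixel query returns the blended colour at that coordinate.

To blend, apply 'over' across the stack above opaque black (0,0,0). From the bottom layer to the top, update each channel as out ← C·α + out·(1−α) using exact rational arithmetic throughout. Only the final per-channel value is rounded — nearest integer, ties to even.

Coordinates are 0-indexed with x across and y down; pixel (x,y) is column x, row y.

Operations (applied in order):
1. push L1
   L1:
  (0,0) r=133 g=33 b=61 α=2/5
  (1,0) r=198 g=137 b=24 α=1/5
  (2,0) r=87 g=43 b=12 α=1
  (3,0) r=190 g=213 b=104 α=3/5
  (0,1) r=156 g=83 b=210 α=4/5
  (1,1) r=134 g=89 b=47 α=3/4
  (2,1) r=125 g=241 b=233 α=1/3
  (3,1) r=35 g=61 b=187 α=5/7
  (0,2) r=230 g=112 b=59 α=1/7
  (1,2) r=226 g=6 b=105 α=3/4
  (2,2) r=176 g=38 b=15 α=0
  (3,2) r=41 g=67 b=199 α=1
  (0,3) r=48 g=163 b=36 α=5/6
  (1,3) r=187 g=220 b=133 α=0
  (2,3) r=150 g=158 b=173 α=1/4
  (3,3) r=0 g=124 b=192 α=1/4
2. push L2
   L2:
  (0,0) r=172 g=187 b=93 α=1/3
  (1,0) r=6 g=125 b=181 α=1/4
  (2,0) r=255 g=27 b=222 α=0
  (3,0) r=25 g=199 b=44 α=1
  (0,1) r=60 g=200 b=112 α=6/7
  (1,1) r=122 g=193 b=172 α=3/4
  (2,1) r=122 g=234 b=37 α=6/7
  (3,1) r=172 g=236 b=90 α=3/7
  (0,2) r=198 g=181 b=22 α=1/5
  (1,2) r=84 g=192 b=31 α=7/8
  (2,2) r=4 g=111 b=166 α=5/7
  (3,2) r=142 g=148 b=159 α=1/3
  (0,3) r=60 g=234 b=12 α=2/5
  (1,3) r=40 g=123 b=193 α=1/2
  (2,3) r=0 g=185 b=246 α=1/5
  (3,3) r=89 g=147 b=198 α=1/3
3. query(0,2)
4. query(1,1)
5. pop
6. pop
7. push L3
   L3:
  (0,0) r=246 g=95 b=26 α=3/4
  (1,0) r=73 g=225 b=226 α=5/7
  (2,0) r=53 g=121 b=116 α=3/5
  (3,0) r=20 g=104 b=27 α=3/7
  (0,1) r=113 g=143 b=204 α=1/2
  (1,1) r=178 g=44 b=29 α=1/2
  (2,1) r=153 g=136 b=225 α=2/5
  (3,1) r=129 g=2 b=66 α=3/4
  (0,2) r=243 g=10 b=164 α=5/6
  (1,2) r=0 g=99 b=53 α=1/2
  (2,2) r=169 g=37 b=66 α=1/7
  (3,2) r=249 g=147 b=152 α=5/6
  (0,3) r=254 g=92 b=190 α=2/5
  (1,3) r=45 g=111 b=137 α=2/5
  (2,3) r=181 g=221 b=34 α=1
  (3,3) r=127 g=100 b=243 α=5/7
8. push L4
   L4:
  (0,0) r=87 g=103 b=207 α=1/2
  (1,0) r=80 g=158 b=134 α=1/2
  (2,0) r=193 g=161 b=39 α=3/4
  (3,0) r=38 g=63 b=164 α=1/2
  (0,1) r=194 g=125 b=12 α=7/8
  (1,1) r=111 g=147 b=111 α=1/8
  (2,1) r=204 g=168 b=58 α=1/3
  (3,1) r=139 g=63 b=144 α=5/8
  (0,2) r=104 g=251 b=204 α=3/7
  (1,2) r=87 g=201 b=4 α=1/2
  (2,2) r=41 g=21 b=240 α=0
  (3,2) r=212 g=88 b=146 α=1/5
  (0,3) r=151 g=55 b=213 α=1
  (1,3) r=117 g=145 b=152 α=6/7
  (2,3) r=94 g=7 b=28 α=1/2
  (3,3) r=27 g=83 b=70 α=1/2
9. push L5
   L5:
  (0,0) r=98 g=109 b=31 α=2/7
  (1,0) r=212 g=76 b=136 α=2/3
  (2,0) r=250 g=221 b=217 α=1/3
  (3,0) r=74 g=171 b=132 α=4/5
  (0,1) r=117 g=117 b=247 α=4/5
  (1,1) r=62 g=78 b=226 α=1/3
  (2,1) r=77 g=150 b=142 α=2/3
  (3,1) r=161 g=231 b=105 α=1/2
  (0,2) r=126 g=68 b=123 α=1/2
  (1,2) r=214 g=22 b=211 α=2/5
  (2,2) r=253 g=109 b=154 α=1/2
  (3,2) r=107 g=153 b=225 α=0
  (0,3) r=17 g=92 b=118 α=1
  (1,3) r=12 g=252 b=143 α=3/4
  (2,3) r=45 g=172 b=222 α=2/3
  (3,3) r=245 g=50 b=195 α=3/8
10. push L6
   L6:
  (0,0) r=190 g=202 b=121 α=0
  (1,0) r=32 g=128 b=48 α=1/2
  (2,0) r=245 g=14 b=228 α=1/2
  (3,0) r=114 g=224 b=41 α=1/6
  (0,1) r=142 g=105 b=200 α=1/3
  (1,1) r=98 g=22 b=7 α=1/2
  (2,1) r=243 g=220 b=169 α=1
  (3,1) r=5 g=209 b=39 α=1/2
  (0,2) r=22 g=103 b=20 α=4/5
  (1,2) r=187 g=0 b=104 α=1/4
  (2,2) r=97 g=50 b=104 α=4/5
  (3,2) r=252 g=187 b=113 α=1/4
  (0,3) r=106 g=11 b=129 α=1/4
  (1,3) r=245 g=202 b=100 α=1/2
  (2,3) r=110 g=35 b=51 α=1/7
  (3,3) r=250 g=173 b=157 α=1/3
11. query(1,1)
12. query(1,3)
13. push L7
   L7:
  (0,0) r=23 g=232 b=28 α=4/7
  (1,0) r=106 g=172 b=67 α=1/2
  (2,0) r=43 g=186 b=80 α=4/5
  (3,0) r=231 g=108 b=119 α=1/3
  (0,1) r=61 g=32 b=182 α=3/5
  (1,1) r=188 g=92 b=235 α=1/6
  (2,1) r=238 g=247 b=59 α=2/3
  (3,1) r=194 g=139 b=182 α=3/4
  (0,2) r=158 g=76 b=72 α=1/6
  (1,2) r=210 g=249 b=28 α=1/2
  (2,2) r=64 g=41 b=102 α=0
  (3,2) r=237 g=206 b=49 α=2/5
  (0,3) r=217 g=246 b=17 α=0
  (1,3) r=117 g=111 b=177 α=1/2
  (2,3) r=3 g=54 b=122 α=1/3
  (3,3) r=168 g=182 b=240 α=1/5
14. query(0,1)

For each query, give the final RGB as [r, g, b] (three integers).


query (0,2) [L1,L2] — begin 0,0,0
+L1 (α=1/7) → [230/7, 16, 59/7]
+L2 (α=1/5) → [2306/35, 49, 78/7]
rounded: [66, 49, 11]

at x=1,y=1 over L1,L2:
L1 α=3/4: [201/2, 267/4, 141/4]
L2 α=3/4: [933/8, 2583/16, 2205/16]
= [117, 161, 138]

query (1,1) [L3,L4,L5,L6] — begin 0,0,0
L3 α=1/2: [89, 22, 29/2]
L4 α=1/8: [367/4, 301/8, 425/16]
L5 α=1/3: [491/6, 613/12, 2233/24]
L6 α=1/2: [1079/12, 877/24, 2401/48]
→ [90, 37, 50]

at x=1,y=3 over L3,L4,L5,L6:
L3 α=2/5: [18, 222/5, 274/5]
L4 α=6/7: [720/7, 4572/35, 4834/35]
L5 α=3/4: [243/7, 7758/35, 19849/140]
L6 α=1/2: [979/7, 7414/35, 33849/280]
→ [140, 212, 121]

at x=0,y=1 over L3,L4,L5,L6,L7:
after L3 α=1/2: [113/2, 143/2, 102]
after L4 α=7/8: [2829/16, 1893/16, 93/4]
after L5 α=4/5: [10317/80, 9381/80, 809/4]
after L6 α=1/3: [15997/120, 4527/40, 403/2]
after L7 α=3/5: [26977/300, 6447/100, 949/5]
= [90, 64, 190]


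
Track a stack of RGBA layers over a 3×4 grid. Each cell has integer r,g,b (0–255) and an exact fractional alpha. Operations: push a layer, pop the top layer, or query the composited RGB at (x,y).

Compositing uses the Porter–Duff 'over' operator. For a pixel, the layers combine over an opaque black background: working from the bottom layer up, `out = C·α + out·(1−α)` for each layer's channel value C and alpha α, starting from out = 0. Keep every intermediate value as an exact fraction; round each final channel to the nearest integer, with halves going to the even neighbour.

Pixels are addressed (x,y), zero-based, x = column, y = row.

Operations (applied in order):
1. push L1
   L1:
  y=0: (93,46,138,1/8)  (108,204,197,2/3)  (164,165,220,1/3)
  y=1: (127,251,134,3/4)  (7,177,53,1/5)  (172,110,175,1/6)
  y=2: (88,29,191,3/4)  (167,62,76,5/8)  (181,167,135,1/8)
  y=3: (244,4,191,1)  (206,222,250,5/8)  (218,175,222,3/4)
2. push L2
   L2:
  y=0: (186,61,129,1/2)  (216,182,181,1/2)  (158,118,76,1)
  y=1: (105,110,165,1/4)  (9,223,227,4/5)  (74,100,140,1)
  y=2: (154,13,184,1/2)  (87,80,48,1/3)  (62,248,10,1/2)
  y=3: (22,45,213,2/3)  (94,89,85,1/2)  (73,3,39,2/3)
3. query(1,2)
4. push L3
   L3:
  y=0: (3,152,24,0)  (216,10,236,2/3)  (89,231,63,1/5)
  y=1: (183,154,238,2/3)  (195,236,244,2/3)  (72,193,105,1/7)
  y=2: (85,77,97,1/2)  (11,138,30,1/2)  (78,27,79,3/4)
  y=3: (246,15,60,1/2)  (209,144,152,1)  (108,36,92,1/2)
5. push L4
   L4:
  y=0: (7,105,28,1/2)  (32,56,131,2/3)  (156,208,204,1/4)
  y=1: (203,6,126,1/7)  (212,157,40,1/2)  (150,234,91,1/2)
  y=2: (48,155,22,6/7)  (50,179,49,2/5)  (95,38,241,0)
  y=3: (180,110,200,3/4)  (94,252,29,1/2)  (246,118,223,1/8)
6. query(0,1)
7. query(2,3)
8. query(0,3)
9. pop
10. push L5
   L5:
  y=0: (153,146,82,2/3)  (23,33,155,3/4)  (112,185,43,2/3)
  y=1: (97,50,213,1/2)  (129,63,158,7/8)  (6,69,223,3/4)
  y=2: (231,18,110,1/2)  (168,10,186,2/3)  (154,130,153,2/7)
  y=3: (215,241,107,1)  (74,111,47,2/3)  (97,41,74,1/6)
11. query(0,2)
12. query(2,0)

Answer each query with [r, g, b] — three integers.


at x=1,y=2 over L1,L2:
+L1 (α=5/8) → [835/8, 155/4, 95/2]
+L2 (α=1/3) → [1183/12, 105/2, 143/3]
= [99, 52, 48]

query (0,1) [L1,L2,L3,L4] — begin 0,0,0
after L1 α=3/4: [381/4, 753/4, 201/2]
after L2 α=1/4: [1563/16, 2699/16, 933/8]
after L3 α=2/3: [2473/16, 7627/48, 4741/24]
after L4 α=1/7: [9043/56, 7675/56, 5245/28]
→ [161, 137, 187]

at x=2,y=3 over L1,L2,L3,L4:
after L1 α=3/4: [327/2, 525/4, 333/2]
after L2 α=2/3: [619/6, 183/4, 163/2]
after L3 α=1/2: [1267/12, 327/8, 347/4]
after L4 α=1/8: [11821/96, 3233/64, 3321/32]
rounded: [123, 51, 104]

at x=0,y=3 over L1,L2,L3,L4:
after L1 α=1: [244, 4, 191]
after L2 α=2/3: [96, 94/3, 617/3]
after L3 α=1/2: [171, 139/6, 797/6]
after L4 α=3/4: [711/4, 2119/24, 4397/24]
→ [178, 88, 183]

query (0,2) [L1,L2,L3,L5] — begin 0,0,0
L1 α=3/4: [66, 87/4, 573/4]
L2 α=1/2: [110, 139/8, 1309/8]
L3 α=1/2: [195/2, 755/16, 2085/16]
L5 α=1/2: [657/4, 1043/32, 3845/32]
rounded: [164, 33, 120]

at x=2,y=0 over L1,L2,L3,L5:
after L1 α=1/3: [164/3, 55, 220/3]
after L2 α=1: [158, 118, 76]
after L3 α=1/5: [721/5, 703/5, 367/5]
after L5 α=2/3: [1841/15, 851/5, 797/15]
→ [123, 170, 53]


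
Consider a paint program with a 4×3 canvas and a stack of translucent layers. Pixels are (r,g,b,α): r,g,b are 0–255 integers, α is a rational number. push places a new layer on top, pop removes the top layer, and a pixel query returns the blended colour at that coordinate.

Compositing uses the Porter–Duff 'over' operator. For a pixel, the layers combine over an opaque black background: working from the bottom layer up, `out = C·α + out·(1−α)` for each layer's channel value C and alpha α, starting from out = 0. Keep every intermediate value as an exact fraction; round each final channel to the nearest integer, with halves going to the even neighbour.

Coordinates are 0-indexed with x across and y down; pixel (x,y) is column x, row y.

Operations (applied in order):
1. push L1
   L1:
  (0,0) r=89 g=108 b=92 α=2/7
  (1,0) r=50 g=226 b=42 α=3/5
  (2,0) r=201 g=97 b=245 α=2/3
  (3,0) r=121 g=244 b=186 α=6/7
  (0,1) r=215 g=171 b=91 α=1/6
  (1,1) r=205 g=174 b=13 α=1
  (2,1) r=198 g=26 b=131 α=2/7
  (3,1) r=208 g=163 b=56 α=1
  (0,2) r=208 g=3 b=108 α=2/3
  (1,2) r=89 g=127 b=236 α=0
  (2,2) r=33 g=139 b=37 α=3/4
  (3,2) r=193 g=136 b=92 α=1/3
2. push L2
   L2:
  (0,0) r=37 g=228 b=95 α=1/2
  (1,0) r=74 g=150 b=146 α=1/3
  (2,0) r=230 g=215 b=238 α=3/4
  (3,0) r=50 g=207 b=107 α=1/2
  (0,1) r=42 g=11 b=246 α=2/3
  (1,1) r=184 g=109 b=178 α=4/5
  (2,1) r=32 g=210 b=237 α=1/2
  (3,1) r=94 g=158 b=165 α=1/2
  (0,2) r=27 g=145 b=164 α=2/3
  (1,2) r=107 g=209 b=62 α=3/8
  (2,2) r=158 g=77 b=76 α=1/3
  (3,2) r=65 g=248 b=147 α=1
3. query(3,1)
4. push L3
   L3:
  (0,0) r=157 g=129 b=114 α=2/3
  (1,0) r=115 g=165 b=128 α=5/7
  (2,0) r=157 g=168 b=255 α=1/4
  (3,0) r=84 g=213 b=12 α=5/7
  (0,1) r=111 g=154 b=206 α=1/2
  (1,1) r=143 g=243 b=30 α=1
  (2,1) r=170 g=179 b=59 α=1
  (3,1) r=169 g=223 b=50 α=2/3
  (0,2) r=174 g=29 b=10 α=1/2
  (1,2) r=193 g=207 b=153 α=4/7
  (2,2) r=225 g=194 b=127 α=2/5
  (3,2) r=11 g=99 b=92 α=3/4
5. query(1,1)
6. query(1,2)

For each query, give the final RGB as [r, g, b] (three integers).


(3,1) stack=L1,L2; from [0,0,0]:
after L1 α=1: [208, 163, 56]
after L2 α=1/2: [151, 321/2, 221/2]
= [151, 160, 110]

at x=1,y=1 over L1,L2,L3:
+L1 (α=1) → [205, 174, 13]
+L2 (α=4/5) → [941/5, 122, 145]
+L3 (α=1) → [143, 243, 30]
rounded: [143, 243, 30]

(1,2) stack=L1,L2,L3; from [0,0,0]:
+L1 (α=0) → [0, 0, 0]
+L2 (α=3/8) → [321/8, 627/8, 93/4]
+L3 (α=4/7) → [7139/56, 1215/8, 2727/28]
→ [127, 152, 97]
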